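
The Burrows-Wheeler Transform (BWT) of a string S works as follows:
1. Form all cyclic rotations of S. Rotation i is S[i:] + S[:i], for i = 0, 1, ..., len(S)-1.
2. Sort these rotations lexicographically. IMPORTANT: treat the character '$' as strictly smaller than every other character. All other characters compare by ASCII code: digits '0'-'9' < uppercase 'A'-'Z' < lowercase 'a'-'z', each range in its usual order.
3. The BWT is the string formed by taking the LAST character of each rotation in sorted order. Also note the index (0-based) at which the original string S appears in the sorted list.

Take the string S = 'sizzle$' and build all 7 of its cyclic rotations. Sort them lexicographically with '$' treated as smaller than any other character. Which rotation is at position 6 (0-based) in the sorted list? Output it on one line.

All 7 rotations (rotation i = S[i:]+S[:i]):
  rot[0] = sizzle$
  rot[1] = izzle$s
  rot[2] = zzle$si
  rot[3] = zle$siz
  rot[4] = le$sizz
  rot[5] = e$sizzl
  rot[6] = $sizzle
Sorted (with $ < everything):
  sorted[0] = $sizzle
  sorted[1] = e$sizzl
  sorted[2] = izzle$s
  sorted[3] = le$sizz
  sorted[4] = sizzle$
  sorted[5] = zle$siz
  sorted[6] = zzle$si
sorted[6] = zzle$si

Answer: zzle$si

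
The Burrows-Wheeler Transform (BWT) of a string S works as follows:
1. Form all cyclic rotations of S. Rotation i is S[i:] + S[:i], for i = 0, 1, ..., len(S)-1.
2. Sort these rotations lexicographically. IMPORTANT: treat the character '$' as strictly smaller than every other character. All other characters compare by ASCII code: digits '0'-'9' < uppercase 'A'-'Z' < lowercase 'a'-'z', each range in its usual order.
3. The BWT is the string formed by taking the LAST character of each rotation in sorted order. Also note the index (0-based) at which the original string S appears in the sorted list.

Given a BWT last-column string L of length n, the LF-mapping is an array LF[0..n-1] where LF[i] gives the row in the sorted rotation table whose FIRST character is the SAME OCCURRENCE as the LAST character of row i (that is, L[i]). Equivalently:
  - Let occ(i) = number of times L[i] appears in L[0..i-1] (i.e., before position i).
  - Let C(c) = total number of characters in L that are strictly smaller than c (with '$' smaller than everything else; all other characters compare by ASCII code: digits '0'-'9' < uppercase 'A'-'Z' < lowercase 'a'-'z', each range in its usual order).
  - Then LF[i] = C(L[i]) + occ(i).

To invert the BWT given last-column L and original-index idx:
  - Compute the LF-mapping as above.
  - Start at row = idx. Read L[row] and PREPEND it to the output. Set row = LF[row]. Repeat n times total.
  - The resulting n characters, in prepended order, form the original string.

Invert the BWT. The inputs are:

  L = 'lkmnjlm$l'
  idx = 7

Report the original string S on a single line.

LF mapping: 3 2 6 8 1 4 7 0 5
Walk LF starting at row 7, prepending L[row]:
  step 1: row=7, L[7]='$', prepend. Next row=LF[7]=0
  step 2: row=0, L[0]='l', prepend. Next row=LF[0]=3
  step 3: row=3, L[3]='n', prepend. Next row=LF[3]=8
  step 4: row=8, L[8]='l', prepend. Next row=LF[8]=5
  step 5: row=5, L[5]='l', prepend. Next row=LF[5]=4
  step 6: row=4, L[4]='j', prepend. Next row=LF[4]=1
  step 7: row=1, L[1]='k', prepend. Next row=LF[1]=2
  step 8: row=2, L[2]='m', prepend. Next row=LF[2]=6
  step 9: row=6, L[6]='m', prepend. Next row=LF[6]=7
Reversed output: mmkjllnl$

Answer: mmkjllnl$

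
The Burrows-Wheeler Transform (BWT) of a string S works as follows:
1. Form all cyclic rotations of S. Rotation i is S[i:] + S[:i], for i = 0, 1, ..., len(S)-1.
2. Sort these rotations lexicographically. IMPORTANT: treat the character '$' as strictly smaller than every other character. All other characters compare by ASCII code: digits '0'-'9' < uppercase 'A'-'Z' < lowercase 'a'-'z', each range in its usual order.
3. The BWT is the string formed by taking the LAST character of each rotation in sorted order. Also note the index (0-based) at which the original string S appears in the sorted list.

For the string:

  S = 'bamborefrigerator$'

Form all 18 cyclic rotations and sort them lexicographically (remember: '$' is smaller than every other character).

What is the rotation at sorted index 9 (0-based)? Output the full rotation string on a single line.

Answer: igerator$bamborefr

Derivation:
All 18 rotations (rotation i = S[i:]+S[:i]):
  rot[0] = bamborefrigerator$
  rot[1] = amborefrigerator$b
  rot[2] = mborefrigerator$ba
  rot[3] = borefrigerator$bam
  rot[4] = orefrigerator$bamb
  rot[5] = refrigerator$bambo
  rot[6] = efrigerator$bambor
  rot[7] = frigerator$bambore
  rot[8] = rigerator$bamboref
  rot[9] = igerator$bamborefr
  rot[10] = gerator$bamborefri
  rot[11] = erator$bamborefrig
  rot[12] = rator$bamborefrige
  rot[13] = ator$bamborefriger
  rot[14] = tor$bamborefrigera
  rot[15] = or$bamborefrigerat
  rot[16] = r$bamborefrigerato
  rot[17] = $bamborefrigerator
Sorted (with $ < everything):
  sorted[0] = $bamborefrigerator
  sorted[1] = amborefrigerator$b
  sorted[2] = ator$bamborefriger
  sorted[3] = bamborefrigerator$
  sorted[4] = borefrigerator$bam
  sorted[5] = efrigerator$bambor
  sorted[6] = erator$bamborefrig
  sorted[7] = frigerator$bambore
  sorted[8] = gerator$bamborefri
  sorted[9] = igerator$bamborefr
  sorted[10] = mborefrigerator$ba
  sorted[11] = or$bamborefrigerat
  sorted[12] = orefrigerator$bamb
  sorted[13] = r$bamborefrigerato
  sorted[14] = rator$bamborefrige
  sorted[15] = refrigerator$bambo
  sorted[16] = rigerator$bamboref
  sorted[17] = tor$bamborefrigera
sorted[9] = igerator$bamborefr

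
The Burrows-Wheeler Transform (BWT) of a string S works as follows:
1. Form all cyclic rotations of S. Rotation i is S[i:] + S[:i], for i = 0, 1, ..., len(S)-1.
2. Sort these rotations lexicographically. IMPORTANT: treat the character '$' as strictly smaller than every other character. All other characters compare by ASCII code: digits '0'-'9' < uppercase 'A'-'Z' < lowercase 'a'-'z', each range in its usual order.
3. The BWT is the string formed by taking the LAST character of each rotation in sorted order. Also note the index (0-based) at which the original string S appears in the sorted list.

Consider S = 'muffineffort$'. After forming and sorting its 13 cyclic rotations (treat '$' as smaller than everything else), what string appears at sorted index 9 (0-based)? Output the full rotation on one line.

All 13 rotations (rotation i = S[i:]+S[:i]):
  rot[0] = muffineffort$
  rot[1] = uffineffort$m
  rot[2] = ffineffort$mu
  rot[3] = fineffort$muf
  rot[4] = ineffort$muff
  rot[5] = neffort$muffi
  rot[6] = effort$muffin
  rot[7] = ffort$muffine
  rot[8] = fort$muffinef
  rot[9] = ort$muffineff
  rot[10] = rt$muffineffo
  rot[11] = t$muffineffor
  rot[12] = $muffineffort
Sorted (with $ < everything):
  sorted[0] = $muffineffort
  sorted[1] = effort$muffin
  sorted[2] = ffineffort$mu
  sorted[3] = ffort$muffine
  sorted[4] = fineffort$muf
  sorted[5] = fort$muffinef
  sorted[6] = ineffort$muff
  sorted[7] = muffineffort$
  sorted[8] = neffort$muffi
  sorted[9] = ort$muffineff
  sorted[10] = rt$muffineffo
  sorted[11] = t$muffineffor
  sorted[12] = uffineffort$m
sorted[9] = ort$muffineff

Answer: ort$muffineff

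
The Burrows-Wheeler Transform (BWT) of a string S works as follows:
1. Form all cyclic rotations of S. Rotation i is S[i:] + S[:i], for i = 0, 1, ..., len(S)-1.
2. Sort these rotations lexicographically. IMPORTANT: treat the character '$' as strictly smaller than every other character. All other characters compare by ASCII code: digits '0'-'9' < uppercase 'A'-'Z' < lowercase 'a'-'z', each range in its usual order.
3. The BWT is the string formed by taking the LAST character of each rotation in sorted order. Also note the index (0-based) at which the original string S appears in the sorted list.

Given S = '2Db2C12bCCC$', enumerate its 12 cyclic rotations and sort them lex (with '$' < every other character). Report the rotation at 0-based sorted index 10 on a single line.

Answer: b2C12bCCC$2D

Derivation:
All 12 rotations (rotation i = S[i:]+S[:i]):
  rot[0] = 2Db2C12bCCC$
  rot[1] = Db2C12bCCC$2
  rot[2] = b2C12bCCC$2D
  rot[3] = 2C12bCCC$2Db
  rot[4] = C12bCCC$2Db2
  rot[5] = 12bCCC$2Db2C
  rot[6] = 2bCCC$2Db2C1
  rot[7] = bCCC$2Db2C12
  rot[8] = CCC$2Db2C12b
  rot[9] = CC$2Db2C12bC
  rot[10] = C$2Db2C12bCC
  rot[11] = $2Db2C12bCCC
Sorted (with $ < everything):
  sorted[0] = $2Db2C12bCCC
  sorted[1] = 12bCCC$2Db2C
  sorted[2] = 2C12bCCC$2Db
  sorted[3] = 2Db2C12bCCC$
  sorted[4] = 2bCCC$2Db2C1
  sorted[5] = C$2Db2C12bCC
  sorted[6] = C12bCCC$2Db2
  sorted[7] = CC$2Db2C12bC
  sorted[8] = CCC$2Db2C12b
  sorted[9] = Db2C12bCCC$2
  sorted[10] = b2C12bCCC$2D
  sorted[11] = bCCC$2Db2C12
sorted[10] = b2C12bCCC$2D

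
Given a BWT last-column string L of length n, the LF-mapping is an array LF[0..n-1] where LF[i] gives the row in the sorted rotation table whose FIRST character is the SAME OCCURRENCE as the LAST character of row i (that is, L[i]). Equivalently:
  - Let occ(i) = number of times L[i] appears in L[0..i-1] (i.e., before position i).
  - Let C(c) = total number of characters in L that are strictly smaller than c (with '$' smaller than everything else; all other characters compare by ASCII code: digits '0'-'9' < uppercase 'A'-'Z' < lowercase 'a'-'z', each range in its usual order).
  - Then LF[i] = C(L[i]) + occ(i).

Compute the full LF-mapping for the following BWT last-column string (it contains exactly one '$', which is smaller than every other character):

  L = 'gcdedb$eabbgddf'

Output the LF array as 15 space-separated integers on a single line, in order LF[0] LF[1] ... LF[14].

Answer: 13 5 6 10 7 2 0 11 1 3 4 14 8 9 12

Derivation:
Char counts: '$':1, 'a':1, 'b':3, 'c':1, 'd':4, 'e':2, 'f':1, 'g':2
C (first-col start): C('$')=0, C('a')=1, C('b')=2, C('c')=5, C('d')=6, C('e')=10, C('f')=12, C('g')=13
L[0]='g': occ=0, LF[0]=C('g')+0=13+0=13
L[1]='c': occ=0, LF[1]=C('c')+0=5+0=5
L[2]='d': occ=0, LF[2]=C('d')+0=6+0=6
L[3]='e': occ=0, LF[3]=C('e')+0=10+0=10
L[4]='d': occ=1, LF[4]=C('d')+1=6+1=7
L[5]='b': occ=0, LF[5]=C('b')+0=2+0=2
L[6]='$': occ=0, LF[6]=C('$')+0=0+0=0
L[7]='e': occ=1, LF[7]=C('e')+1=10+1=11
L[8]='a': occ=0, LF[8]=C('a')+0=1+0=1
L[9]='b': occ=1, LF[9]=C('b')+1=2+1=3
L[10]='b': occ=2, LF[10]=C('b')+2=2+2=4
L[11]='g': occ=1, LF[11]=C('g')+1=13+1=14
L[12]='d': occ=2, LF[12]=C('d')+2=6+2=8
L[13]='d': occ=3, LF[13]=C('d')+3=6+3=9
L[14]='f': occ=0, LF[14]=C('f')+0=12+0=12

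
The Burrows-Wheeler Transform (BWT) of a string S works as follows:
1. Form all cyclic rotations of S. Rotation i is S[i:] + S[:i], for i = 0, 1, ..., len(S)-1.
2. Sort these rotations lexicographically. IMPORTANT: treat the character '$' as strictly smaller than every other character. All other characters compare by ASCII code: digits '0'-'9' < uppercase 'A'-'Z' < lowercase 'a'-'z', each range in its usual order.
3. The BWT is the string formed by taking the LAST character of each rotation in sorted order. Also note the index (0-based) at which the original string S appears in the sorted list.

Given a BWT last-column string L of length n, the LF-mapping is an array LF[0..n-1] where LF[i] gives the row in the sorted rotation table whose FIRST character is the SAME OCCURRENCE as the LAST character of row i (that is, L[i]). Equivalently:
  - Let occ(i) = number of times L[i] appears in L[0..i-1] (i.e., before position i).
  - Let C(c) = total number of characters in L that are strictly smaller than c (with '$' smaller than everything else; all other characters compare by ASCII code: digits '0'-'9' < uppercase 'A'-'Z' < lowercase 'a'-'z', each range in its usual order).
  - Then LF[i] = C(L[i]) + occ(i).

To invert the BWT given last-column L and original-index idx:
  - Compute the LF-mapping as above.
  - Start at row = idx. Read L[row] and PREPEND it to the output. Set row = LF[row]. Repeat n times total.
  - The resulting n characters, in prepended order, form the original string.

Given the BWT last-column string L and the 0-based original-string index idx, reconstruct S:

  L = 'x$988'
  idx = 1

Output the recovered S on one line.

LF mapping: 4 0 3 1 2
Walk LF starting at row 1, prepending L[row]:
  step 1: row=1, L[1]='$', prepend. Next row=LF[1]=0
  step 2: row=0, L[0]='x', prepend. Next row=LF[0]=4
  step 3: row=4, L[4]='8', prepend. Next row=LF[4]=2
  step 4: row=2, L[2]='9', prepend. Next row=LF[2]=3
  step 5: row=3, L[3]='8', prepend. Next row=LF[3]=1
Reversed output: 898x$

Answer: 898x$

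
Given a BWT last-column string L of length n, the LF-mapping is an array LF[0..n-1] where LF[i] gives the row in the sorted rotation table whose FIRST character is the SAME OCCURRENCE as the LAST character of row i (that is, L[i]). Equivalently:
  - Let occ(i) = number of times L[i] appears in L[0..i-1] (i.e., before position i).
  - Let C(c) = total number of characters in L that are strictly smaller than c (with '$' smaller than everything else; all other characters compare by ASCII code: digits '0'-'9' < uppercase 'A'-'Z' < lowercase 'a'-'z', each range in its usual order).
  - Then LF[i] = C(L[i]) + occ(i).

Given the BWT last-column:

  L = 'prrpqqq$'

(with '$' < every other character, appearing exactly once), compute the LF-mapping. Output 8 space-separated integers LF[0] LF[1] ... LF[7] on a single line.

Char counts: '$':1, 'p':2, 'q':3, 'r':2
C (first-col start): C('$')=0, C('p')=1, C('q')=3, C('r')=6
L[0]='p': occ=0, LF[0]=C('p')+0=1+0=1
L[1]='r': occ=0, LF[1]=C('r')+0=6+0=6
L[2]='r': occ=1, LF[2]=C('r')+1=6+1=7
L[3]='p': occ=1, LF[3]=C('p')+1=1+1=2
L[4]='q': occ=0, LF[4]=C('q')+0=3+0=3
L[5]='q': occ=1, LF[5]=C('q')+1=3+1=4
L[6]='q': occ=2, LF[6]=C('q')+2=3+2=5
L[7]='$': occ=0, LF[7]=C('$')+0=0+0=0

Answer: 1 6 7 2 3 4 5 0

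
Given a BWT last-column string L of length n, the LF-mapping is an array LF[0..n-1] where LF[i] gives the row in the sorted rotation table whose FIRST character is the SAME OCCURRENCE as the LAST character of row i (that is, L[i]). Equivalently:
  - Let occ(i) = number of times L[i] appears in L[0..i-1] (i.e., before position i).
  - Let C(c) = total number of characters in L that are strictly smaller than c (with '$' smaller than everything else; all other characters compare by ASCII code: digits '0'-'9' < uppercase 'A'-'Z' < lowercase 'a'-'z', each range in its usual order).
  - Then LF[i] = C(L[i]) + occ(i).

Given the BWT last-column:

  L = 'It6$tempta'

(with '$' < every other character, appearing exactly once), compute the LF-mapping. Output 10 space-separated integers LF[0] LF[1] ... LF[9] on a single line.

Answer: 2 7 1 0 8 4 5 6 9 3

Derivation:
Char counts: '$':1, '6':1, 'I':1, 'a':1, 'e':1, 'm':1, 'p':1, 't':3
C (first-col start): C('$')=0, C('6')=1, C('I')=2, C('a')=3, C('e')=4, C('m')=5, C('p')=6, C('t')=7
L[0]='I': occ=0, LF[0]=C('I')+0=2+0=2
L[1]='t': occ=0, LF[1]=C('t')+0=7+0=7
L[2]='6': occ=0, LF[2]=C('6')+0=1+0=1
L[3]='$': occ=0, LF[3]=C('$')+0=0+0=0
L[4]='t': occ=1, LF[4]=C('t')+1=7+1=8
L[5]='e': occ=0, LF[5]=C('e')+0=4+0=4
L[6]='m': occ=0, LF[6]=C('m')+0=5+0=5
L[7]='p': occ=0, LF[7]=C('p')+0=6+0=6
L[8]='t': occ=2, LF[8]=C('t')+2=7+2=9
L[9]='a': occ=0, LF[9]=C('a')+0=3+0=3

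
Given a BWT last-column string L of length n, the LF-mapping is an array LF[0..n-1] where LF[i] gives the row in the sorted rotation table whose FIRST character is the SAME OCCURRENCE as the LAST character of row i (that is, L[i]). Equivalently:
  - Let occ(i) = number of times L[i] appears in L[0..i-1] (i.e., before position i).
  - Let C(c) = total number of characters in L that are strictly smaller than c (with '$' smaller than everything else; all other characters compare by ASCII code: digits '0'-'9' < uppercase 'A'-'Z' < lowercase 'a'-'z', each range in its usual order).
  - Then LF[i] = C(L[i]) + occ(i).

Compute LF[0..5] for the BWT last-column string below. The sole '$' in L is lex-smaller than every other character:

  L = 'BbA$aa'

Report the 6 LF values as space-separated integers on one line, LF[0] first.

Char counts: '$':1, 'A':1, 'B':1, 'a':2, 'b':1
C (first-col start): C('$')=0, C('A')=1, C('B')=2, C('a')=3, C('b')=5
L[0]='B': occ=0, LF[0]=C('B')+0=2+0=2
L[1]='b': occ=0, LF[1]=C('b')+0=5+0=5
L[2]='A': occ=0, LF[2]=C('A')+0=1+0=1
L[3]='$': occ=0, LF[3]=C('$')+0=0+0=0
L[4]='a': occ=0, LF[4]=C('a')+0=3+0=3
L[5]='a': occ=1, LF[5]=C('a')+1=3+1=4

Answer: 2 5 1 0 3 4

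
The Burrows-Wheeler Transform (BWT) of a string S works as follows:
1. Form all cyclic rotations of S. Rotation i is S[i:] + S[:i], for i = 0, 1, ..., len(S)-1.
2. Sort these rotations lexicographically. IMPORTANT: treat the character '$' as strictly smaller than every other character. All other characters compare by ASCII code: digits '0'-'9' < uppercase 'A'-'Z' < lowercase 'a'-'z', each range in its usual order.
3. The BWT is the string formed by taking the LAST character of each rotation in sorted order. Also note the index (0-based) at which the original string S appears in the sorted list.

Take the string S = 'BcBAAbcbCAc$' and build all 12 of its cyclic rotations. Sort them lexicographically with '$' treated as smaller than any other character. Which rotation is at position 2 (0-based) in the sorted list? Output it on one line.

Answer: AbcbCAc$BcBA

Derivation:
All 12 rotations (rotation i = S[i:]+S[:i]):
  rot[0] = BcBAAbcbCAc$
  rot[1] = cBAAbcbCAc$B
  rot[2] = BAAbcbCAc$Bc
  rot[3] = AAbcbCAc$BcB
  rot[4] = AbcbCAc$BcBA
  rot[5] = bcbCAc$BcBAA
  rot[6] = cbCAc$BcBAAb
  rot[7] = bCAc$BcBAAbc
  rot[8] = CAc$BcBAAbcb
  rot[9] = Ac$BcBAAbcbC
  rot[10] = c$BcBAAbcbCA
  rot[11] = $BcBAAbcbCAc
Sorted (with $ < everything):
  sorted[0] = $BcBAAbcbCAc
  sorted[1] = AAbcbCAc$BcB
  sorted[2] = AbcbCAc$BcBA
  sorted[3] = Ac$BcBAAbcbC
  sorted[4] = BAAbcbCAc$Bc
  sorted[5] = BcBAAbcbCAc$
  sorted[6] = CAc$BcBAAbcb
  sorted[7] = bCAc$BcBAAbc
  sorted[8] = bcbCAc$BcBAA
  sorted[9] = c$BcBAAbcbCA
  sorted[10] = cBAAbcbCAc$B
  sorted[11] = cbCAc$BcBAAb
sorted[2] = AbcbCAc$BcBA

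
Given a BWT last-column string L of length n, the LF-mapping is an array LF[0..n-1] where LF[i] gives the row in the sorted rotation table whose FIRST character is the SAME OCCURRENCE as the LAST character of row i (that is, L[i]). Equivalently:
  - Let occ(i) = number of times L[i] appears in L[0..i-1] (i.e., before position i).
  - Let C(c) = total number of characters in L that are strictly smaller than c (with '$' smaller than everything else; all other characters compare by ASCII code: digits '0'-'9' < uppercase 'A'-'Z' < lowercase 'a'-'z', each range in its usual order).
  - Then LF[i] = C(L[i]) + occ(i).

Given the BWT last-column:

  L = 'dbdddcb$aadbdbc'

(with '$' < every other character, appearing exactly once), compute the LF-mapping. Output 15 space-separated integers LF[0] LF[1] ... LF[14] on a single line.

Answer: 9 3 10 11 12 7 4 0 1 2 13 5 14 6 8

Derivation:
Char counts: '$':1, 'a':2, 'b':4, 'c':2, 'd':6
C (first-col start): C('$')=0, C('a')=1, C('b')=3, C('c')=7, C('d')=9
L[0]='d': occ=0, LF[0]=C('d')+0=9+0=9
L[1]='b': occ=0, LF[1]=C('b')+0=3+0=3
L[2]='d': occ=1, LF[2]=C('d')+1=9+1=10
L[3]='d': occ=2, LF[3]=C('d')+2=9+2=11
L[4]='d': occ=3, LF[4]=C('d')+3=9+3=12
L[5]='c': occ=0, LF[5]=C('c')+0=7+0=7
L[6]='b': occ=1, LF[6]=C('b')+1=3+1=4
L[7]='$': occ=0, LF[7]=C('$')+0=0+0=0
L[8]='a': occ=0, LF[8]=C('a')+0=1+0=1
L[9]='a': occ=1, LF[9]=C('a')+1=1+1=2
L[10]='d': occ=4, LF[10]=C('d')+4=9+4=13
L[11]='b': occ=2, LF[11]=C('b')+2=3+2=5
L[12]='d': occ=5, LF[12]=C('d')+5=9+5=14
L[13]='b': occ=3, LF[13]=C('b')+3=3+3=6
L[14]='c': occ=1, LF[14]=C('c')+1=7+1=8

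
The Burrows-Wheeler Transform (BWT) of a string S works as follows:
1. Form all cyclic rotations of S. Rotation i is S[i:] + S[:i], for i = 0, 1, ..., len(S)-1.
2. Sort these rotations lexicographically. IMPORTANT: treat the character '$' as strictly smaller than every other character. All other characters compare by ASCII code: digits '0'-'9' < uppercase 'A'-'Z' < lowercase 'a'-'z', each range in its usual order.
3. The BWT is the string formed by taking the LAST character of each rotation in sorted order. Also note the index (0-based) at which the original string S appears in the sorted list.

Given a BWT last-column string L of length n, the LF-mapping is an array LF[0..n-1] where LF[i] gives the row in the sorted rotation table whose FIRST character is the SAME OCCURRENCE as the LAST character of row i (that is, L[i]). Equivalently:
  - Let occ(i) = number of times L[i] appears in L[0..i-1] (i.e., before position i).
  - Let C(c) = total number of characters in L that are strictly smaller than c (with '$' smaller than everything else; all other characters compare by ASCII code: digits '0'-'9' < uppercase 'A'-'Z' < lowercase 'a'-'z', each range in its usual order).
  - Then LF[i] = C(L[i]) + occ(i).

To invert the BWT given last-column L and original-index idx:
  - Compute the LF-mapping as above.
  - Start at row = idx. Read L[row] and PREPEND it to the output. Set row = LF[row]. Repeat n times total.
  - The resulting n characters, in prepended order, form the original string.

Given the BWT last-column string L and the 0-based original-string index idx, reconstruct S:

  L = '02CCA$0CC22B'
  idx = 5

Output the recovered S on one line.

LF mapping: 1 3 8 9 6 0 2 10 11 4 5 7
Walk LF starting at row 5, prepending L[row]:
  step 1: row=5, L[5]='$', prepend. Next row=LF[5]=0
  step 2: row=0, L[0]='0', prepend. Next row=LF[0]=1
  step 3: row=1, L[1]='2', prepend. Next row=LF[1]=3
  step 4: row=3, L[3]='C', prepend. Next row=LF[3]=9
  step 5: row=9, L[9]='2', prepend. Next row=LF[9]=4
  step 6: row=4, L[4]='A', prepend. Next row=LF[4]=6
  step 7: row=6, L[6]='0', prepend. Next row=LF[6]=2
  step 8: row=2, L[2]='C', prepend. Next row=LF[2]=8
  step 9: row=8, L[8]='C', prepend. Next row=LF[8]=11
  step 10: row=11, L[11]='B', prepend. Next row=LF[11]=7
  step 11: row=7, L[7]='C', prepend. Next row=LF[7]=10
  step 12: row=10, L[10]='2', prepend. Next row=LF[10]=5
Reversed output: 2CBCC0A2C20$

Answer: 2CBCC0A2C20$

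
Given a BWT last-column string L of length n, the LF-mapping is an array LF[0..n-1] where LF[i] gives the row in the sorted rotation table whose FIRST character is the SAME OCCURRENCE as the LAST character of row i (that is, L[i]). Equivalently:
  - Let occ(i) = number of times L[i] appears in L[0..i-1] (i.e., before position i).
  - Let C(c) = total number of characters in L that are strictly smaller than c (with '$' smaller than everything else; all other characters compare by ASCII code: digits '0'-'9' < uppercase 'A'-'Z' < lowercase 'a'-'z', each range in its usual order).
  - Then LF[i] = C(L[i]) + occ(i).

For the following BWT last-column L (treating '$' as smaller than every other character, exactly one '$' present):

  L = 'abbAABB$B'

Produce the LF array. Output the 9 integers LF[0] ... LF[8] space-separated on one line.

Char counts: '$':1, 'A':2, 'B':3, 'a':1, 'b':2
C (first-col start): C('$')=0, C('A')=1, C('B')=3, C('a')=6, C('b')=7
L[0]='a': occ=0, LF[0]=C('a')+0=6+0=6
L[1]='b': occ=0, LF[1]=C('b')+0=7+0=7
L[2]='b': occ=1, LF[2]=C('b')+1=7+1=8
L[3]='A': occ=0, LF[3]=C('A')+0=1+0=1
L[4]='A': occ=1, LF[4]=C('A')+1=1+1=2
L[5]='B': occ=0, LF[5]=C('B')+0=3+0=3
L[6]='B': occ=1, LF[6]=C('B')+1=3+1=4
L[7]='$': occ=0, LF[7]=C('$')+0=0+0=0
L[8]='B': occ=2, LF[8]=C('B')+2=3+2=5

Answer: 6 7 8 1 2 3 4 0 5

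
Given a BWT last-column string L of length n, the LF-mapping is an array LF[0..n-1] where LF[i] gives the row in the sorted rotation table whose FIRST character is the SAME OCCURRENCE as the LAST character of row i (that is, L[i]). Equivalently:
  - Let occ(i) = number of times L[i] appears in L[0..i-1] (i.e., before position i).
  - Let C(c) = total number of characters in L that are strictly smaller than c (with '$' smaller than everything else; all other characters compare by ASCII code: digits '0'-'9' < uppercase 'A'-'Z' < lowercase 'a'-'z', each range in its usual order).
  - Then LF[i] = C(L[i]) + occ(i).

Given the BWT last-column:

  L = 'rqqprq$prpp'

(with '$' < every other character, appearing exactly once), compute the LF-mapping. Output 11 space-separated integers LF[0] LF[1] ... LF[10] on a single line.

Answer: 8 5 6 1 9 7 0 2 10 3 4

Derivation:
Char counts: '$':1, 'p':4, 'q':3, 'r':3
C (first-col start): C('$')=0, C('p')=1, C('q')=5, C('r')=8
L[0]='r': occ=0, LF[0]=C('r')+0=8+0=8
L[1]='q': occ=0, LF[1]=C('q')+0=5+0=5
L[2]='q': occ=1, LF[2]=C('q')+1=5+1=6
L[3]='p': occ=0, LF[3]=C('p')+0=1+0=1
L[4]='r': occ=1, LF[4]=C('r')+1=8+1=9
L[5]='q': occ=2, LF[5]=C('q')+2=5+2=7
L[6]='$': occ=0, LF[6]=C('$')+0=0+0=0
L[7]='p': occ=1, LF[7]=C('p')+1=1+1=2
L[8]='r': occ=2, LF[8]=C('r')+2=8+2=10
L[9]='p': occ=2, LF[9]=C('p')+2=1+2=3
L[10]='p': occ=3, LF[10]=C('p')+3=1+3=4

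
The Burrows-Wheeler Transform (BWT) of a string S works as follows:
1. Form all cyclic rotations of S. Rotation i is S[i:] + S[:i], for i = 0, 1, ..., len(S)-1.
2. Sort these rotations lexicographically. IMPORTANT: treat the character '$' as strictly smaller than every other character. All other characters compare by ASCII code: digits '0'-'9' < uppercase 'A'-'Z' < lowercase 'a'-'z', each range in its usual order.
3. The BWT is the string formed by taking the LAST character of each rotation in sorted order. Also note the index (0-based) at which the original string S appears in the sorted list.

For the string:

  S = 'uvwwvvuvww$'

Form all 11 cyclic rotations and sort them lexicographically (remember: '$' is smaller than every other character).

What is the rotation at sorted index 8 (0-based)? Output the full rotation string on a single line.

Answer: wvvuvww$uvw

Derivation:
All 11 rotations (rotation i = S[i:]+S[:i]):
  rot[0] = uvwwvvuvww$
  rot[1] = vwwvvuvww$u
  rot[2] = wwvvuvww$uv
  rot[3] = wvvuvww$uvw
  rot[4] = vvuvww$uvww
  rot[5] = vuvww$uvwwv
  rot[6] = uvww$uvwwvv
  rot[7] = vww$uvwwvvu
  rot[8] = ww$uvwwvvuv
  rot[9] = w$uvwwvvuvw
  rot[10] = $uvwwvvuvww
Sorted (with $ < everything):
  sorted[0] = $uvwwvvuvww
  sorted[1] = uvww$uvwwvv
  sorted[2] = uvwwvvuvww$
  sorted[3] = vuvww$uvwwv
  sorted[4] = vvuvww$uvww
  sorted[5] = vww$uvwwvvu
  sorted[6] = vwwvvuvww$u
  sorted[7] = w$uvwwvvuvw
  sorted[8] = wvvuvww$uvw
  sorted[9] = ww$uvwwvvuv
  sorted[10] = wwvvuvww$uv
sorted[8] = wvvuvww$uvw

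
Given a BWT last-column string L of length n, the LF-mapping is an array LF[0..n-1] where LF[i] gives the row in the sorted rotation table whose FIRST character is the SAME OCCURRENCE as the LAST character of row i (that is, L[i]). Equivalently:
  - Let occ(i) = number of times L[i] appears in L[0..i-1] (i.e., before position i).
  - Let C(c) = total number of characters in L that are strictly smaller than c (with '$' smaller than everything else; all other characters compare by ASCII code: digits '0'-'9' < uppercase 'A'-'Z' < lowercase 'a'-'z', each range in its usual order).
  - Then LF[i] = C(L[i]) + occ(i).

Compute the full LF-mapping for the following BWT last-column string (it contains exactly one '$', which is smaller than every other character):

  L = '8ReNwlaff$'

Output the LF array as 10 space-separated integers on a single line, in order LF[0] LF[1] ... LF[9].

Char counts: '$':1, '8':1, 'N':1, 'R':1, 'a':1, 'e':1, 'f':2, 'l':1, 'w':1
C (first-col start): C('$')=0, C('8')=1, C('N')=2, C('R')=3, C('a')=4, C('e')=5, C('f')=6, C('l')=8, C('w')=9
L[0]='8': occ=0, LF[0]=C('8')+0=1+0=1
L[1]='R': occ=0, LF[1]=C('R')+0=3+0=3
L[2]='e': occ=0, LF[2]=C('e')+0=5+0=5
L[3]='N': occ=0, LF[3]=C('N')+0=2+0=2
L[4]='w': occ=0, LF[4]=C('w')+0=9+0=9
L[5]='l': occ=0, LF[5]=C('l')+0=8+0=8
L[6]='a': occ=0, LF[6]=C('a')+0=4+0=4
L[7]='f': occ=0, LF[7]=C('f')+0=6+0=6
L[8]='f': occ=1, LF[8]=C('f')+1=6+1=7
L[9]='$': occ=0, LF[9]=C('$')+0=0+0=0

Answer: 1 3 5 2 9 8 4 6 7 0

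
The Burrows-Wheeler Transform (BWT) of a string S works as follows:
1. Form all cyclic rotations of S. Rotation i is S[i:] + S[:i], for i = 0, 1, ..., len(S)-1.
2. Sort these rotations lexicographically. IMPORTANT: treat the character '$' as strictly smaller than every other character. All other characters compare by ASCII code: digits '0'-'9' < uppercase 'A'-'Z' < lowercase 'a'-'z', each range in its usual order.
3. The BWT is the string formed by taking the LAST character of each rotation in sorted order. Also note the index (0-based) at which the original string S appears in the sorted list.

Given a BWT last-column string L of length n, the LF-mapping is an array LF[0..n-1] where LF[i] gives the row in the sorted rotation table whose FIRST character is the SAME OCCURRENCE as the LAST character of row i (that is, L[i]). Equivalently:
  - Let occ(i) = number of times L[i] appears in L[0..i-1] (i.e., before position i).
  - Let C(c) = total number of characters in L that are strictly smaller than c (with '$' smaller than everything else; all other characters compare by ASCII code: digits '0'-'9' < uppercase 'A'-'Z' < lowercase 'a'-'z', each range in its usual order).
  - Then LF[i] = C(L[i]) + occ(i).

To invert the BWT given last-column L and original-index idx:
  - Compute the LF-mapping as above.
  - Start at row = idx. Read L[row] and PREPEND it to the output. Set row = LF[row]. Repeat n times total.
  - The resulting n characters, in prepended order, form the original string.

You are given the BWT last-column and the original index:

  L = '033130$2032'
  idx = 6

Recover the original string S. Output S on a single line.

Answer: 2331030230$

Derivation:
LF mapping: 1 7 8 4 9 2 0 5 3 10 6
Walk LF starting at row 6, prepending L[row]:
  step 1: row=6, L[6]='$', prepend. Next row=LF[6]=0
  step 2: row=0, L[0]='0', prepend. Next row=LF[0]=1
  step 3: row=1, L[1]='3', prepend. Next row=LF[1]=7
  step 4: row=7, L[7]='2', prepend. Next row=LF[7]=5
  step 5: row=5, L[5]='0', prepend. Next row=LF[5]=2
  step 6: row=2, L[2]='3', prepend. Next row=LF[2]=8
  step 7: row=8, L[8]='0', prepend. Next row=LF[8]=3
  step 8: row=3, L[3]='1', prepend. Next row=LF[3]=4
  step 9: row=4, L[4]='3', prepend. Next row=LF[4]=9
  step 10: row=9, L[9]='3', prepend. Next row=LF[9]=10
  step 11: row=10, L[10]='2', prepend. Next row=LF[10]=6
Reversed output: 2331030230$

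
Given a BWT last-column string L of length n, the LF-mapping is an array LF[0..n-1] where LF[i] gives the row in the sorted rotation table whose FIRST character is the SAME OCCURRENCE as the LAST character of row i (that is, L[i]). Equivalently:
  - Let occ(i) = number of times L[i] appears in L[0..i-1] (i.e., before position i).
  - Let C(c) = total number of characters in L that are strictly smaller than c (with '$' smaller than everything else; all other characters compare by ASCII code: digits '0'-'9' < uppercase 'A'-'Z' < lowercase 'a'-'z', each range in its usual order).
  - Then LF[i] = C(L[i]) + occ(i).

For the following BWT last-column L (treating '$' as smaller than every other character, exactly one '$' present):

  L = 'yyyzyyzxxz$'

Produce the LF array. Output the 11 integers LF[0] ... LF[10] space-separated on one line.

Answer: 3 4 5 8 6 7 9 1 2 10 0

Derivation:
Char counts: '$':1, 'x':2, 'y':5, 'z':3
C (first-col start): C('$')=0, C('x')=1, C('y')=3, C('z')=8
L[0]='y': occ=0, LF[0]=C('y')+0=3+0=3
L[1]='y': occ=1, LF[1]=C('y')+1=3+1=4
L[2]='y': occ=2, LF[2]=C('y')+2=3+2=5
L[3]='z': occ=0, LF[3]=C('z')+0=8+0=8
L[4]='y': occ=3, LF[4]=C('y')+3=3+3=6
L[5]='y': occ=4, LF[5]=C('y')+4=3+4=7
L[6]='z': occ=1, LF[6]=C('z')+1=8+1=9
L[7]='x': occ=0, LF[7]=C('x')+0=1+0=1
L[8]='x': occ=1, LF[8]=C('x')+1=1+1=2
L[9]='z': occ=2, LF[9]=C('z')+2=8+2=10
L[10]='$': occ=0, LF[10]=C('$')+0=0+0=0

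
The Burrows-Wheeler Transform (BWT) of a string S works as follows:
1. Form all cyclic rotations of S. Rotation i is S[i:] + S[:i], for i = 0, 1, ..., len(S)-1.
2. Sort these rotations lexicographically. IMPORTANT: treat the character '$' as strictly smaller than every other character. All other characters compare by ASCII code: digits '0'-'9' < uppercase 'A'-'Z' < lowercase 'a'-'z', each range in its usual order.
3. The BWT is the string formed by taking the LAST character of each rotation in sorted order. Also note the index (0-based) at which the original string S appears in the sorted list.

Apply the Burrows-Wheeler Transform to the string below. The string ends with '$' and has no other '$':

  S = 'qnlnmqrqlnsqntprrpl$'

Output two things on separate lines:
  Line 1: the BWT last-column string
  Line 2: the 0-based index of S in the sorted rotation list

All 20 rotations (rotation i = S[i:]+S[:i]):
  rot[0] = qnlnmqrqlnsqntprrpl$
  rot[1] = nlnmqrqlnsqntprrpl$q
  rot[2] = lnmqrqlnsqntprrpl$qn
  rot[3] = nmqrqlnsqntprrpl$qnl
  rot[4] = mqrqlnsqntprrpl$qnln
  rot[5] = qrqlnsqntprrpl$qnlnm
  rot[6] = rqlnsqntprrpl$qnlnmq
  rot[7] = qlnsqntprrpl$qnlnmqr
  rot[8] = lnsqntprrpl$qnlnmqrq
  rot[9] = nsqntprrpl$qnlnmqrql
  rot[10] = sqntprrpl$qnlnmqrqln
  rot[11] = qntprrpl$qnlnmqrqlns
  rot[12] = ntprrpl$qnlnmqrqlnsq
  rot[13] = tprrpl$qnlnmqrqlnsqn
  rot[14] = prrpl$qnlnmqrqlnsqnt
  rot[15] = rrpl$qnlnmqrqlnsqntp
  rot[16] = rpl$qnlnmqrqlnsqntpr
  rot[17] = pl$qnlnmqrqlnsqntprr
  rot[18] = l$qnlnmqrqlnsqntprrp
  rot[19] = $qnlnmqrqlnsqntprrpl
Sorted (with $ < everything):
  sorted[0] = $qnlnmqrqlnsqntprrpl  (last char: 'l')
  sorted[1] = l$qnlnmqrqlnsqntprrp  (last char: 'p')
  sorted[2] = lnmqrqlnsqntprrpl$qn  (last char: 'n')
  sorted[3] = lnsqntprrpl$qnlnmqrq  (last char: 'q')
  sorted[4] = mqrqlnsqntprrpl$qnln  (last char: 'n')
  sorted[5] = nlnmqrqlnsqntprrpl$q  (last char: 'q')
  sorted[6] = nmqrqlnsqntprrpl$qnl  (last char: 'l')
  sorted[7] = nsqntprrpl$qnlnmqrql  (last char: 'l')
  sorted[8] = ntprrpl$qnlnmqrqlnsq  (last char: 'q')
  sorted[9] = pl$qnlnmqrqlnsqntprr  (last char: 'r')
  sorted[10] = prrpl$qnlnmqrqlnsqnt  (last char: 't')
  sorted[11] = qlnsqntprrpl$qnlnmqr  (last char: 'r')
  sorted[12] = qnlnmqrqlnsqntprrpl$  (last char: '$')
  sorted[13] = qntprrpl$qnlnmqrqlns  (last char: 's')
  sorted[14] = qrqlnsqntprrpl$qnlnm  (last char: 'm')
  sorted[15] = rpl$qnlnmqrqlnsqntpr  (last char: 'r')
  sorted[16] = rqlnsqntprrpl$qnlnmq  (last char: 'q')
  sorted[17] = rrpl$qnlnmqrqlnsqntp  (last char: 'p')
  sorted[18] = sqntprrpl$qnlnmqrqln  (last char: 'n')
  sorted[19] = tprrpl$qnlnmqrqlnsqn  (last char: 'n')
Last column: lpnqnqllqrtr$smrqpnn
Original string S is at sorted index 12

Answer: lpnqnqllqrtr$smrqpnn
12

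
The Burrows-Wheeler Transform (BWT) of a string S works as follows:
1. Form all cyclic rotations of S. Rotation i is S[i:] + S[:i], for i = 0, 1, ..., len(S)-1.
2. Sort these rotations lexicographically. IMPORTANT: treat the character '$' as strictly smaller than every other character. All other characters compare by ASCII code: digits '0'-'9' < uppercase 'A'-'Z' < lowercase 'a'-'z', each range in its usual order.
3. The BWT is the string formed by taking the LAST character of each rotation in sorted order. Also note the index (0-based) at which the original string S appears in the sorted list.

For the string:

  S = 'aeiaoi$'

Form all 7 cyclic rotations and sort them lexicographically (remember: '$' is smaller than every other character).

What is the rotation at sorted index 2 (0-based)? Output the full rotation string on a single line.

All 7 rotations (rotation i = S[i:]+S[:i]):
  rot[0] = aeiaoi$
  rot[1] = eiaoi$a
  rot[2] = iaoi$ae
  rot[3] = aoi$aei
  rot[4] = oi$aeia
  rot[5] = i$aeiao
  rot[6] = $aeiaoi
Sorted (with $ < everything):
  sorted[0] = $aeiaoi
  sorted[1] = aeiaoi$
  sorted[2] = aoi$aei
  sorted[3] = eiaoi$a
  sorted[4] = i$aeiao
  sorted[5] = iaoi$ae
  sorted[6] = oi$aeia
sorted[2] = aoi$aei

Answer: aoi$aei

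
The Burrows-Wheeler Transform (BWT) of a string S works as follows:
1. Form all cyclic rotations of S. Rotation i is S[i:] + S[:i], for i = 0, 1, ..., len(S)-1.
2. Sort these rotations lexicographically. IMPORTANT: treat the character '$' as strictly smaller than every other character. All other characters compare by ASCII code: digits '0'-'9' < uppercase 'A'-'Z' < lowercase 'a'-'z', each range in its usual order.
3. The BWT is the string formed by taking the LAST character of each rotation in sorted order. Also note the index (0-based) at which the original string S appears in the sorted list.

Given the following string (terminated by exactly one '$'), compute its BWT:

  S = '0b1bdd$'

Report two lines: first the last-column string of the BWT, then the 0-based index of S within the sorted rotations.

Answer: d$b01db
1

Derivation:
All 7 rotations (rotation i = S[i:]+S[:i]):
  rot[0] = 0b1bdd$
  rot[1] = b1bdd$0
  rot[2] = 1bdd$0b
  rot[3] = bdd$0b1
  rot[4] = dd$0b1b
  rot[5] = d$0b1bd
  rot[6] = $0b1bdd
Sorted (with $ < everything):
  sorted[0] = $0b1bdd  (last char: 'd')
  sorted[1] = 0b1bdd$  (last char: '$')
  sorted[2] = 1bdd$0b  (last char: 'b')
  sorted[3] = b1bdd$0  (last char: '0')
  sorted[4] = bdd$0b1  (last char: '1')
  sorted[5] = d$0b1bd  (last char: 'd')
  sorted[6] = dd$0b1b  (last char: 'b')
Last column: d$b01db
Original string S is at sorted index 1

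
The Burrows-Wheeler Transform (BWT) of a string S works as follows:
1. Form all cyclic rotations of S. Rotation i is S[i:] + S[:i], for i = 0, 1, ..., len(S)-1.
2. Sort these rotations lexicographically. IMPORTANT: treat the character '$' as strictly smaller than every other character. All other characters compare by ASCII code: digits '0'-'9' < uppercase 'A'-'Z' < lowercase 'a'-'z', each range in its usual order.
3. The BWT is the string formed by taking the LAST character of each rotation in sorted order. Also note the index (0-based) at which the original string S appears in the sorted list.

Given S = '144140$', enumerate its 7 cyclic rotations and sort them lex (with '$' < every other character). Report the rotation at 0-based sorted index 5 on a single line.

Answer: 4140$14

Derivation:
All 7 rotations (rotation i = S[i:]+S[:i]):
  rot[0] = 144140$
  rot[1] = 44140$1
  rot[2] = 4140$14
  rot[3] = 140$144
  rot[4] = 40$1441
  rot[5] = 0$14414
  rot[6] = $144140
Sorted (with $ < everything):
  sorted[0] = $144140
  sorted[1] = 0$14414
  sorted[2] = 140$144
  sorted[3] = 144140$
  sorted[4] = 40$1441
  sorted[5] = 4140$14
  sorted[6] = 44140$1
sorted[5] = 4140$14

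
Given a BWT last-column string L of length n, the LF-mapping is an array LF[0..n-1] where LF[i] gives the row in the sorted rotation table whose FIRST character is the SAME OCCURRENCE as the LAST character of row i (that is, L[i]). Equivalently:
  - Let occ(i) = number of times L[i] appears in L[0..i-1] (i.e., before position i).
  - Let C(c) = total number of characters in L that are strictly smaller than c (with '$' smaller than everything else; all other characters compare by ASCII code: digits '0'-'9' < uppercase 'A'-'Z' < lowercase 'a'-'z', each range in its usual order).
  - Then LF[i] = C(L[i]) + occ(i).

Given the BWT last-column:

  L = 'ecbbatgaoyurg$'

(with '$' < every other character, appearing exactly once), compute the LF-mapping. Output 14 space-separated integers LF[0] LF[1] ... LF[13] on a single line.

Answer: 6 5 3 4 1 11 7 2 9 13 12 10 8 0

Derivation:
Char counts: '$':1, 'a':2, 'b':2, 'c':1, 'e':1, 'g':2, 'o':1, 'r':1, 't':1, 'u':1, 'y':1
C (first-col start): C('$')=0, C('a')=1, C('b')=3, C('c')=5, C('e')=6, C('g')=7, C('o')=9, C('r')=10, C('t')=11, C('u')=12, C('y')=13
L[0]='e': occ=0, LF[0]=C('e')+0=6+0=6
L[1]='c': occ=0, LF[1]=C('c')+0=5+0=5
L[2]='b': occ=0, LF[2]=C('b')+0=3+0=3
L[3]='b': occ=1, LF[3]=C('b')+1=3+1=4
L[4]='a': occ=0, LF[4]=C('a')+0=1+0=1
L[5]='t': occ=0, LF[5]=C('t')+0=11+0=11
L[6]='g': occ=0, LF[6]=C('g')+0=7+0=7
L[7]='a': occ=1, LF[7]=C('a')+1=1+1=2
L[8]='o': occ=0, LF[8]=C('o')+0=9+0=9
L[9]='y': occ=0, LF[9]=C('y')+0=13+0=13
L[10]='u': occ=0, LF[10]=C('u')+0=12+0=12
L[11]='r': occ=0, LF[11]=C('r')+0=10+0=10
L[12]='g': occ=1, LF[12]=C('g')+1=7+1=8
L[13]='$': occ=0, LF[13]=C('$')+0=0+0=0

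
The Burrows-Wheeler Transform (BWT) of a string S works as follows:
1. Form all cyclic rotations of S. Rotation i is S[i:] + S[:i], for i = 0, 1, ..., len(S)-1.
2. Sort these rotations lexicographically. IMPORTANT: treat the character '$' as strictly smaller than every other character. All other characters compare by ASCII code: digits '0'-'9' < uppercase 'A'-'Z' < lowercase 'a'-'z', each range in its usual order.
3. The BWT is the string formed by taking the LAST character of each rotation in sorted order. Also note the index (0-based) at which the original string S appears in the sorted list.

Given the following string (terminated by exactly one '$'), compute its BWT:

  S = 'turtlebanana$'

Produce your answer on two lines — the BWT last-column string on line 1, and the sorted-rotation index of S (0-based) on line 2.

Answer: annbeltaaur$t
11

Derivation:
All 13 rotations (rotation i = S[i:]+S[:i]):
  rot[0] = turtlebanana$
  rot[1] = urtlebanana$t
  rot[2] = rtlebanana$tu
  rot[3] = tlebanana$tur
  rot[4] = lebanana$turt
  rot[5] = ebanana$turtl
  rot[6] = banana$turtle
  rot[7] = anana$turtleb
  rot[8] = nana$turtleba
  rot[9] = ana$turtleban
  rot[10] = na$turtlebana
  rot[11] = a$turtlebanan
  rot[12] = $turtlebanana
Sorted (with $ < everything):
  sorted[0] = $turtlebanana  (last char: 'a')
  sorted[1] = a$turtlebanan  (last char: 'n')
  sorted[2] = ana$turtleban  (last char: 'n')
  sorted[3] = anana$turtleb  (last char: 'b')
  sorted[4] = banana$turtle  (last char: 'e')
  sorted[5] = ebanana$turtl  (last char: 'l')
  sorted[6] = lebanana$turt  (last char: 't')
  sorted[7] = na$turtlebana  (last char: 'a')
  sorted[8] = nana$turtleba  (last char: 'a')
  sorted[9] = rtlebanana$tu  (last char: 'u')
  sorted[10] = tlebanana$tur  (last char: 'r')
  sorted[11] = turtlebanana$  (last char: '$')
  sorted[12] = urtlebanana$t  (last char: 't')
Last column: annbeltaaur$t
Original string S is at sorted index 11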